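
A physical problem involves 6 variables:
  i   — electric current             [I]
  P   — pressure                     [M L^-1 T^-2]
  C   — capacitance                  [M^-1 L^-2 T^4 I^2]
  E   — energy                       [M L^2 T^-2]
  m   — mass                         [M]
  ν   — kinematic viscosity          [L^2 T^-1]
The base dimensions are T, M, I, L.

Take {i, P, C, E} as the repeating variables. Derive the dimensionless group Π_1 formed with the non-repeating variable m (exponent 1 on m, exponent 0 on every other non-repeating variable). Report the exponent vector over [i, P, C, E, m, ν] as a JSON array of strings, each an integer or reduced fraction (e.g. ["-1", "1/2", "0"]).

["2", "-2/3", "-1", "-4/3", "1", "0"]

Exponent matrix [T,M,I,L] × [i,P,C,E,m,ν]:
  T: [ 0 -2  4 -2  0 -1]
  M: [ 0  1 -1  1  1  0]
  I: [ 1  0  2  0  0  0]
  L: [ 0 -1 -2  2  0  2]
Row reduction gives pivot columns i,P,C,E; rank = 4
Pivot set = {i,P,C,E}, free = {m,ν}
RREF:
  r0: [   1    0    0    0   -2    1]
  r1: [   0    1    0    0  2/3 -2/3]
  r2: [   0    0    1    0    1 -1/2]
  r3: [   0    0    0    1  4/3  1/6]
Fix exponent of m at 1, ν at 0; solve each RREF row for its pivot's exponent:
  r0: exp(i) + (-2)·1 = 0 ⇒ exp(i) = 2
  r1: exp(P) + (2/3)·1 = 0 ⇒ exp(P) = -2/3
  r2: exp(C) + (1)·1 = 0 ⇒ exp(C) = -1
  r3: exp(E) + (4/3)·1 = 0 ⇒ exp(E) = -4/3
Π_1 = i^2 · P^(-2/3) · C^-1 · E^(-4/3) · m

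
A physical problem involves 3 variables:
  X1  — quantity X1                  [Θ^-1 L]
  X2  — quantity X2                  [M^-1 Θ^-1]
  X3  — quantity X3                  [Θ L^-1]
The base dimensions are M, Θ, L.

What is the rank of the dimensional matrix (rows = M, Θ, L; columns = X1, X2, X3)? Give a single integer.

2

Write exponents as rows M,Θ,L / cols X1,X2,X3:
  M: [ 0 -1  0]
  Θ: [-1 -1  1]
  L: [ 1  0 -1]
RREF → pivots at {X1,X2} ⇒ r = 2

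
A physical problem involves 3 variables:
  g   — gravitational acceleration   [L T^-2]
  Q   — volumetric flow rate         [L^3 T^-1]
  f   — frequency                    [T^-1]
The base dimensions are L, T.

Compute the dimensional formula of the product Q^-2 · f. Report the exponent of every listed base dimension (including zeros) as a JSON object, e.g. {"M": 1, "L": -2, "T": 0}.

Write exponents as rows L,T / cols g,Q,f:
  L: [ 1  3  0]
  T: [-2 -1 -1]
  [L]: (-2)·3+(1)·0 = -6
  [T]: (-2)·-1+(1)·-1 = 1
⇒ L^-6 T

{"L": -6, "T": 1}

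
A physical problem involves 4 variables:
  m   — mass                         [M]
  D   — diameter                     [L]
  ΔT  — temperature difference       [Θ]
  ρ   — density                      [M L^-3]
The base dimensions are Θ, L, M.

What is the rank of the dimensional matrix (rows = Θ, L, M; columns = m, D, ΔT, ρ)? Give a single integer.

Write exponents as rows Θ,L,M / cols m,D,ΔT,ρ:
  Θ: [ 0  0  1  0]
  L: [ 0  1  0 -3]
  M: [ 1  0  0  1]
Row reduction gives pivot columns m,D,ΔT; rank = 3

3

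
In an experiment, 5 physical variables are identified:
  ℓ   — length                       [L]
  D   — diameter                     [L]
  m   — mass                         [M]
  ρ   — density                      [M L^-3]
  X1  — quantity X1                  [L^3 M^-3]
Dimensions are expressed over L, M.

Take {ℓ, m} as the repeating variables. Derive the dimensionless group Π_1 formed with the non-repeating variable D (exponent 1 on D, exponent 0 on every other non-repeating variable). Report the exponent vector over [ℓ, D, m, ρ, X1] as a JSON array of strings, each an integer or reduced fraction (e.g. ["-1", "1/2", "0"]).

["-1", "1", "0", "0", "0"]

Exponent matrix [L,M] × [ℓ,D,m,ρ,X1]:
  L: [ 1  1  0 -3  3]
  M: [ 0  0  1  1 -3]
Echelon form has 2 nonzero rows (pivots: ℓ,m)
Pivot set = {ℓ,m}, free = {D,ρ,X1}
RREF:
  r0: [   1    1    0   -3    3]
  r1: [   0    0    1    1   -3]
Fix exponent of D at 1, ρ at 0, X1 at 0; solve each RREF row for its pivot's exponent:
  r0: exp(ℓ) + (1)·1 = 0 ⇒ exp(ℓ) = -1
  r1: exp(m) + (0)·1 = 0 ⇒ exp(m) = 0
Π_1 = ℓ^-1 · D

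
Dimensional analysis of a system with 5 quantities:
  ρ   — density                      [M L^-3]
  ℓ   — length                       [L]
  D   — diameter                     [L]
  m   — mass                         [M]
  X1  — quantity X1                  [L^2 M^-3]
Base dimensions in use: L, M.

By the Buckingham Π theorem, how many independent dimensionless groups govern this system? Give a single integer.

Write exponents as rows L,M / cols ρ,ℓ,D,m,X1:
  L: [-3  1  1  0  2]
  M: [ 1  0  0  1 -3]
Echelon form has 2 nonzero rows (pivots: ρ,ℓ)
5 vars − rank 2 = 3 Π groups

3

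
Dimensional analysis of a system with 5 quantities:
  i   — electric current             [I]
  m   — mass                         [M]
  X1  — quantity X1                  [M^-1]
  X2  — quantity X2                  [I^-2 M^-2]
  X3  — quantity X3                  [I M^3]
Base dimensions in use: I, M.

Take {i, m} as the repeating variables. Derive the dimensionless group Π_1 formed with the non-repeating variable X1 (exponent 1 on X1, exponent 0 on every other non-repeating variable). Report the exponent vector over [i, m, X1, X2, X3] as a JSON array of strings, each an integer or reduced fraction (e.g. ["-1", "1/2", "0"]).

["0", "1", "1", "0", "0"]

Exponent matrix [I,M] × [i,m,X1,X2,X3]:
  I: [ 1  0  0 -2  1]
  M: [ 0  1 -1 -2  3]
Echelon form has 2 nonzero rows (pivots: i,m)
Pivot set = {i,m}, free = {X1,X2,X3}
RREF:
  r0: [   1    0    0   -2    1]
  r1: [   0    1   -1   -2    3]
Fix exponent of X1 at 1, X2 at 0, X3 at 0; solve each RREF row for its pivot's exponent:
  r0: exp(i) + (0)·1 = 0 ⇒ exp(i) = 0
  r1: exp(m) + (-1)·1 = 0 ⇒ exp(m) = 1
Π_1 = m · X1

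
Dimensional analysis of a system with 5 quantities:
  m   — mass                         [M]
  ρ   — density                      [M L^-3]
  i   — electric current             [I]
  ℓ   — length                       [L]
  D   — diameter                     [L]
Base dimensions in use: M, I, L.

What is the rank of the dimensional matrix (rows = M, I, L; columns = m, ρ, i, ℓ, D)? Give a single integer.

Dimensional matrix (M×I×L by m×ρ×i×ℓ×D):
  M: [ 1  1  0  0  0]
  I: [ 0  0  1  0  0]
  L: [ 0 -3  0  1  1]
RREF → pivots at {m,ρ,i} ⇒ r = 3

3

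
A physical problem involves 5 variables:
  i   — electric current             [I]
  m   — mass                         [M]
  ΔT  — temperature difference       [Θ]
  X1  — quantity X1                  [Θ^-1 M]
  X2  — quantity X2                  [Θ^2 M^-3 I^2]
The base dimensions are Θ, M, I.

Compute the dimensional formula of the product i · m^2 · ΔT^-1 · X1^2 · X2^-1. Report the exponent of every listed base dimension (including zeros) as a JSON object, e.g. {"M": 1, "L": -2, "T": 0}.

Exponent matrix [Θ,M,I] × [i,m,ΔT,X1,X2]:
  Θ: [ 0  0  1 -1  2]
  M: [ 0  1  0  1 -3]
  I: [ 1  0  0  0  2]
  [Θ]: (1)·0+(2)·0+(-1)·1+(2)·-1+(-1)·2 = -5
  [M]: (1)·0+(2)·1+(-1)·0+(2)·1+(-1)·-3 = 7
  [I]: (1)·1+(2)·0+(-1)·0+(2)·0+(-1)·2 = -1
⇒ Θ^-5 M^7 I^-1

{"Θ": -5, "M": 7, "I": -1}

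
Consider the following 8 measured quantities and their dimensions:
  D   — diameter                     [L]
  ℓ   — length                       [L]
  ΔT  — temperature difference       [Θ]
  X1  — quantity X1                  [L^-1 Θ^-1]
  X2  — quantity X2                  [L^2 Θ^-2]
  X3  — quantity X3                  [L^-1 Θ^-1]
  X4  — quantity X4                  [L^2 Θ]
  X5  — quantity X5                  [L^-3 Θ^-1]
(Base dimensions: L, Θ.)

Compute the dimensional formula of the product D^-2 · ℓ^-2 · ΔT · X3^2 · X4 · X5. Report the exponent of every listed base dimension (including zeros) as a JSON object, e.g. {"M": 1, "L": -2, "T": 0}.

{"L": -7, "Θ": -1}

Exponent matrix [L,Θ] × [D,ℓ,ΔT,X1,X2,X3,X4,X5]:
  L: [ 1  1  0 -1  2 -1  2 -3]
  Θ: [ 0  0  1 -1 -2 -1  1 -1]
  [L]: (-2)·1+(-2)·1+(1)·0+(2)·-1+(1)·2+(1)·-3 = -7
  [Θ]: (-2)·0+(-2)·0+(1)·1+(2)·-1+(1)·1+(1)·-1 = -1
⇒ L^-7 Θ^-1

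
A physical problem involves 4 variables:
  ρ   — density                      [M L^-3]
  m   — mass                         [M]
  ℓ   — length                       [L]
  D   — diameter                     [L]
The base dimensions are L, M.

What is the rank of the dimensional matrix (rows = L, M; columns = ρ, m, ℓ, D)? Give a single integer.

Exponent matrix [L,M] × [ρ,m,ℓ,D]:
  L: [-3  0  1  1]
  M: [ 1  1  0  0]
Row reduction gives pivot columns ρ,m; rank = 2

2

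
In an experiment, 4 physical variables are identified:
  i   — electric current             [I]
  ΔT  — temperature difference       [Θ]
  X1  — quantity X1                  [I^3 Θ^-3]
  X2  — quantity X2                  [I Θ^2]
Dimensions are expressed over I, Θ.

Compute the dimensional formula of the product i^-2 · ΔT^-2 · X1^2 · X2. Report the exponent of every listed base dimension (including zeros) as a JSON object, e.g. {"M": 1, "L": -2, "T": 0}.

Exponent matrix [I,Θ] × [i,ΔT,X1,X2]:
  I: [ 1  0  3  1]
  Θ: [ 0  1 -3  2]
  [I]: (-2)·1+(-2)·0+(2)·3+(1)·1 = 5
  [Θ]: (-2)·0+(-2)·1+(2)·-3+(1)·2 = -6
⇒ I^5 Θ^-6

{"I": 5, "Θ": -6}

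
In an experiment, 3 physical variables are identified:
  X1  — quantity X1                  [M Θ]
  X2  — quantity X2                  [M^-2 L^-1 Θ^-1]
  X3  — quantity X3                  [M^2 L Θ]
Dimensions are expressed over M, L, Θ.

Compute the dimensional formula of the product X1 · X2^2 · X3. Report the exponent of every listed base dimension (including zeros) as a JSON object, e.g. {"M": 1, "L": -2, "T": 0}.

Exponent matrix [M,L,Θ] × [X1,X2,X3]:
  M: [ 1 -2  2]
  L: [ 0 -1  1]
  Θ: [ 1 -1  1]
  [M]: (1)·1+(2)·-2+(1)·2 = -1
  [L]: (1)·0+(2)·-1+(1)·1 = -1
  [Θ]: (1)·1+(2)·-1+(1)·1 = 0
⇒ M^-1 L^-1

{"M": -1, "L": -1, "Θ": 0}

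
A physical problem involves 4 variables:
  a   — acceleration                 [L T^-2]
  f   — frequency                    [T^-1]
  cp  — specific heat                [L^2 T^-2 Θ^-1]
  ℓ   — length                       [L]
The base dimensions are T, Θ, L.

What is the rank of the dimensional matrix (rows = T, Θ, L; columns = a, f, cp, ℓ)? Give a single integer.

3

Dimensional matrix (T×Θ×L by a×f×cp×ℓ):
  T: [-2 -1 -2  0]
  Θ: [ 0  0 -1  0]
  L: [ 1  0  2  1]
Echelon form has 3 nonzero rows (pivots: a,f,cp)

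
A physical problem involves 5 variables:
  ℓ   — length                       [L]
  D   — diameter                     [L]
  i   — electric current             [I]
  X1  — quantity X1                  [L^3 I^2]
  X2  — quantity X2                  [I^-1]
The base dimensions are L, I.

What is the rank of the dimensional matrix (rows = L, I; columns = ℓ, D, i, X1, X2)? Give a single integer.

2

Write exponents as rows L,I / cols ℓ,D,i,X1,X2:
  L: [ 1  1  0  3  0]
  I: [ 0  0  1  2 -1]
RREF → pivots at {ℓ,i} ⇒ r = 2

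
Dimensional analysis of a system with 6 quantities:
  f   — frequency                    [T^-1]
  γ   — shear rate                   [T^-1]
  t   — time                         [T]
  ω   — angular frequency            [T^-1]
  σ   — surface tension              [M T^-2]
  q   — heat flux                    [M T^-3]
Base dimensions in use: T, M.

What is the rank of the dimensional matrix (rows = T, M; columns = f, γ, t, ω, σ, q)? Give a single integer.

2

Dimensional matrix (T×M by f×γ×t×ω×σ×q):
  T: [-1 -1  1 -1 -2 -3]
  M: [ 0  0  0  0  1  1]
Echelon form has 2 nonzero rows (pivots: f,σ)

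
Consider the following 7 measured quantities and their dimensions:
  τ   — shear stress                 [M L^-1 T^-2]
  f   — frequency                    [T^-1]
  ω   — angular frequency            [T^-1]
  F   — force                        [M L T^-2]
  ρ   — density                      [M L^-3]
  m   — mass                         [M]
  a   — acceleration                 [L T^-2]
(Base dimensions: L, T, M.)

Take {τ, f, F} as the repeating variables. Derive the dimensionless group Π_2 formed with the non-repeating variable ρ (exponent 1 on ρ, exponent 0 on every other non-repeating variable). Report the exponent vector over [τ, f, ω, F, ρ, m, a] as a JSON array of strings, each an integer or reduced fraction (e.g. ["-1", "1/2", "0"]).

Write exponents as rows L,T,M / cols τ,f,ω,F,ρ,m,a:
  L: [-1  0  0  1 -3  0  1]
  T: [-2 -1 -1 -2  0  0 -2]
  M: [ 1  0  0  1  1  1  0]
Row reduction gives pivot columns τ,f,F; rank = 3
Pivot set = {τ,f,F}, free = {ω,ρ,m,a}
RREF:
  r0: [   1    0    0    0    2  1/2 -1/2]
  r1: [   0    1    1    0   -2   -2    2]
  r2: [   0    0    0    1   -1  1/2  1/2]
Fix exponent of ρ at 1, ω at 0, m at 0, a at 0; solve each RREF row for its pivot's exponent:
  r0: exp(τ) + (2)·1 = 0 ⇒ exp(τ) = -2
  r1: exp(f) + (-2)·1 = 0 ⇒ exp(f) = 2
  r2: exp(F) + (-1)·1 = 0 ⇒ exp(F) = 1
Π_2 = τ^-2 · f^2 · F · ρ

["-2", "2", "0", "1", "1", "0", "0"]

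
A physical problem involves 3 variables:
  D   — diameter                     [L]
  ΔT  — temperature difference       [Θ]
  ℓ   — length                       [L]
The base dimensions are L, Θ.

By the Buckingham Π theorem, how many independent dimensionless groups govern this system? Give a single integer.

Write exponents as rows L,Θ / cols D,ΔT,ℓ:
  L: [ 1  0  1]
  Θ: [ 0  1  0]
RREF → pivots at {D,ΔT} ⇒ r = 2
Π count = n − r = 3 − 2 = 1

1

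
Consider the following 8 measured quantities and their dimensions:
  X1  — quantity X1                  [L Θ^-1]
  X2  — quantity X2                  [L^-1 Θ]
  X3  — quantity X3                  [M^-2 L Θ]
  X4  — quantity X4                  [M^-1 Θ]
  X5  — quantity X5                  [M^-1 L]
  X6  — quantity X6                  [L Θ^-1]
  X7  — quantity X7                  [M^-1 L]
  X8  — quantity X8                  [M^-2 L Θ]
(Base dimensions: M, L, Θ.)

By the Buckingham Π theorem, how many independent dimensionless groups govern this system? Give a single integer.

Dimensional matrix (M×L×Θ by X1×X2×X3×X4×X5×X6×X7×X8):
  M: [ 0  0 -2 -1 -1  0 -1 -2]
  L: [ 1 -1  1  0  1  1  1  1]
  Θ: [-1  1  1  1  0 -1  0  1]
Row reduction gives pivot columns X1,X3; rank = 2
Π count = n − r = 8 − 2 = 6

6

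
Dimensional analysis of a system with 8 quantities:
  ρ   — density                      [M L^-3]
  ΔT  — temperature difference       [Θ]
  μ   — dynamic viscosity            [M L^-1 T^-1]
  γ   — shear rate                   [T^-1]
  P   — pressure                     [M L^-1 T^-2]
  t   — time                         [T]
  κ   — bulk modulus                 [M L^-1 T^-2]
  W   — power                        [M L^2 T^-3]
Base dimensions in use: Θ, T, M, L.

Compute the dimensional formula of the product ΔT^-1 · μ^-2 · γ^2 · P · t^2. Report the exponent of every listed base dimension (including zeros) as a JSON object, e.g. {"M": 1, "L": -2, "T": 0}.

{"Θ": -1, "T": 0, "M": -1, "L": 1}

Dimensional matrix (Θ×T×M×L by ρ×ΔT×μ×γ×P×t×κ×W):
  Θ: [ 0  1  0  0  0  0  0  0]
  T: [ 0  0 -1 -1 -2  1 -2 -3]
  M: [ 1  0  1  0  1  0  1  1]
  L: [-3  0 -1  0 -1  0 -1  2]
  [Θ]: (-1)·1+(-2)·0+(2)·0+(1)·0+(2)·0 = -1
  [T]: (-1)·0+(-2)·-1+(2)·-1+(1)·-2+(2)·1 = 0
  [M]: (-1)·0+(-2)·1+(2)·0+(1)·1+(2)·0 = -1
  [L]: (-1)·0+(-2)·-1+(2)·0+(1)·-1+(2)·0 = 1
⇒ Θ^-1 M^-1 L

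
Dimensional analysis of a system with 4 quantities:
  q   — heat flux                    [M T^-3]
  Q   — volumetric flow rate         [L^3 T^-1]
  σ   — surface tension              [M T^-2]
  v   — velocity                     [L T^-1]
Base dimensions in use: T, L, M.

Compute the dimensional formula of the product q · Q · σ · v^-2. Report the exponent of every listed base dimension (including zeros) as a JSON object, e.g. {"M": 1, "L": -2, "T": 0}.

Exponent matrix [T,L,M] × [q,Q,σ,v]:
  T: [-3 -1 -2 -1]
  L: [ 0  3  0  1]
  M: [ 1  0  1  0]
  [T]: (1)·-3+(1)·-1+(1)·-2+(-2)·-1 = -4
  [L]: (1)·0+(1)·3+(1)·0+(-2)·1 = 1
  [M]: (1)·1+(1)·0+(1)·1+(-2)·0 = 2
⇒ T^-4 L M^2

{"T": -4, "L": 1, "M": 2}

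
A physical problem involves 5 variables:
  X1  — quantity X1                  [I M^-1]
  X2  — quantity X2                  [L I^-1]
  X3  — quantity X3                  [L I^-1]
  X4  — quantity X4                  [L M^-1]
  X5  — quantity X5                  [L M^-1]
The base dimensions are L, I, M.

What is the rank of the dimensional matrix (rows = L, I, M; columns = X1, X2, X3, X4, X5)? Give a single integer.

2

Dimensional matrix (L×I×M by X1×X2×X3×X4×X5):
  L: [ 0  1  1  1  1]
  I: [ 1 -1 -1  0  0]
  M: [-1  0  0 -1 -1]
RREF → pivots at {X1,X2} ⇒ r = 2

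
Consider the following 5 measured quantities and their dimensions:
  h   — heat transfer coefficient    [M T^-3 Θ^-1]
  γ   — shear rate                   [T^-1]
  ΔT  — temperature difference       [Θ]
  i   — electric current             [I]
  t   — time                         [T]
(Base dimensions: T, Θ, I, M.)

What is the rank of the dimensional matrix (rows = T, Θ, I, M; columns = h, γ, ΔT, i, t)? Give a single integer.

Exponent matrix [T,Θ,I,M] × [h,γ,ΔT,i,t]:
  T: [-3 -1  0  0  1]
  Θ: [-1  0  1  0  0]
  I: [ 0  0  0  1  0]
  M: [ 1  0  0  0  0]
RREF → pivots at {h,γ,ΔT,i} ⇒ r = 4

4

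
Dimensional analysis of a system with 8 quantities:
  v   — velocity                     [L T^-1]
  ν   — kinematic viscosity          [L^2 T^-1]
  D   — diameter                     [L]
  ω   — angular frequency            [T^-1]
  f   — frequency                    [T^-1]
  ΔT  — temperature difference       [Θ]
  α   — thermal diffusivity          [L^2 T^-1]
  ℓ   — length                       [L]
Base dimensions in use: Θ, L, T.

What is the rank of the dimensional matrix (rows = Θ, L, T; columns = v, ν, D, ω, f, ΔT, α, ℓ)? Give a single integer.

Dimensional matrix (Θ×L×T by v×ν×D×ω×f×ΔT×α×ℓ):
  Θ: [ 0  0  0  0  0  1  0  0]
  L: [ 1  2  1  0  0  0  2  1]
  T: [-1 -1  0 -1 -1  0 -1  0]
RREF → pivots at {v,ν,ΔT} ⇒ r = 3

3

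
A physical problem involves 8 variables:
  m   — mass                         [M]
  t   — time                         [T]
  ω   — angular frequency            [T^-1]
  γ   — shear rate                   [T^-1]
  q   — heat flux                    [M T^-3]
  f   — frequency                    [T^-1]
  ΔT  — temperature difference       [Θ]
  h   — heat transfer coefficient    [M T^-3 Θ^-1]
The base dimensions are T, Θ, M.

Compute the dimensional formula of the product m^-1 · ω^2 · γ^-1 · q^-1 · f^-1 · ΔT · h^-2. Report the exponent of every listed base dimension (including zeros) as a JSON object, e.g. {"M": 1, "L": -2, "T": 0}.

Write exponents as rows T,Θ,M / cols m,t,ω,γ,q,f,ΔT,h:
  T: [ 0  1 -1 -1 -3 -1  0 -3]
  Θ: [ 0  0  0  0  0  0  1 -1]
  M: [ 1  0  0  0  1  0  0  1]
  [T]: (-1)·0+(2)·-1+(-1)·-1+(-1)·-3+(-1)·-1+(1)·0+(-2)·-3 = 9
  [Θ]: (-1)·0+(2)·0+(-1)·0+(-1)·0+(-1)·0+(1)·1+(-2)·-1 = 3
  [M]: (-1)·1+(2)·0+(-1)·0+(-1)·1+(-1)·0+(1)·0+(-2)·1 = -4
⇒ T^9 Θ^3 M^-4

{"T": 9, "Θ": 3, "M": -4}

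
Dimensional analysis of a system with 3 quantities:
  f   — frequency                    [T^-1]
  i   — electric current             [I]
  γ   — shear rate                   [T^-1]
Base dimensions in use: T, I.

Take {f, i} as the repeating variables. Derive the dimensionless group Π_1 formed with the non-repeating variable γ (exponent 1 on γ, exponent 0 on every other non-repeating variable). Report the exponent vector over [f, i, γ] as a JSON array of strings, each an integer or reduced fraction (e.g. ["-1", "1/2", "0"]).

["-1", "0", "1"]

Write exponents as rows T,I / cols f,i,γ:
  T: [-1  0 -1]
  I: [ 0  1  0]
RREF → pivots at {f,i} ⇒ r = 2
Pivot set = {f,i}, free = {γ}
RREF:
  r0: [   1    0    1]
  r1: [   0    1    0]
Fix exponent of γ at 1; solve each RREF row for its pivot's exponent:
  r0: exp(f) + (1)·1 = 0 ⇒ exp(f) = -1
  r1: exp(i) + (0)·1 = 0 ⇒ exp(i) = 0
Π_1 = f^-1 · γ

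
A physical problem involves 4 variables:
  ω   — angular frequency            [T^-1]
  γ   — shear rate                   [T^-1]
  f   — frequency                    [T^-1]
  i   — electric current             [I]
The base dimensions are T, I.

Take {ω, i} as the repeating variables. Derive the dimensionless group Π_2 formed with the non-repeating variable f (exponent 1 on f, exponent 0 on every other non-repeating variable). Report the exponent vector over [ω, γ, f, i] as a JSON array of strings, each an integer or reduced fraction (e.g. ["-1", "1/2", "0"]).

Write exponents as rows T,I / cols ω,γ,f,i:
  T: [-1 -1 -1  0]
  I: [ 0  0  0  1]
Echelon form has 2 nonzero rows (pivots: ω,i)
Pivot set = {ω,i}, free = {γ,f}
RREF:
  r0: [   1    1    1    0]
  r1: [   0    0    0    1]
Fix exponent of f at 1, γ at 0; solve each RREF row for its pivot's exponent:
  r0: exp(ω) + (1)·1 = 0 ⇒ exp(ω) = -1
  r1: exp(i) + (0)·1 = 0 ⇒ exp(i) = 0
Π_2 = ω^-1 · f

["-1", "0", "1", "0"]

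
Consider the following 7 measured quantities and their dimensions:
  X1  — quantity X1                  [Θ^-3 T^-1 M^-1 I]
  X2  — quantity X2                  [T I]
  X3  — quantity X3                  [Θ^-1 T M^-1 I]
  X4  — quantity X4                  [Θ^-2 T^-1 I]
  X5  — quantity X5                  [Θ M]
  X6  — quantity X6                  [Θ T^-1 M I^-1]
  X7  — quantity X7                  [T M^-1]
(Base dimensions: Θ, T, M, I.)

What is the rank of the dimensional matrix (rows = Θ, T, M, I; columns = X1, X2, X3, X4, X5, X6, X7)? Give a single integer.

3

Write exponents as rows Θ,T,M,I / cols X1,X2,X3,X4,X5,X6,X7:
  Θ: [-3  0 -1 -2  1  1  0]
  T: [-1  1  1 -1  0 -1  1]
  M: [-1  0 -1  0  1  1 -1]
  I: [ 1  1  1  1  0 -1  0]
Echelon form has 3 nonzero rows (pivots: X1,X2,X3)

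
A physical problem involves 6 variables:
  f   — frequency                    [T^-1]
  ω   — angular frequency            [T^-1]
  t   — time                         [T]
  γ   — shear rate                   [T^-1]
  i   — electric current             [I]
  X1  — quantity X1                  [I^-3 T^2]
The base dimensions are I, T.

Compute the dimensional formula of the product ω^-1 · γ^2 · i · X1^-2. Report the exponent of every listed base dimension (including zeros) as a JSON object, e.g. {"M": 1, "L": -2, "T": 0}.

{"I": 7, "T": -5}

Dimensional matrix (I×T by f×ω×t×γ×i×X1):
  I: [ 0  0  0  0  1 -3]
  T: [-1 -1  1 -1  0  2]
  [I]: (-1)·0+(2)·0+(1)·1+(-2)·-3 = 7
  [T]: (-1)·-1+(2)·-1+(1)·0+(-2)·2 = -5
⇒ I^7 T^-5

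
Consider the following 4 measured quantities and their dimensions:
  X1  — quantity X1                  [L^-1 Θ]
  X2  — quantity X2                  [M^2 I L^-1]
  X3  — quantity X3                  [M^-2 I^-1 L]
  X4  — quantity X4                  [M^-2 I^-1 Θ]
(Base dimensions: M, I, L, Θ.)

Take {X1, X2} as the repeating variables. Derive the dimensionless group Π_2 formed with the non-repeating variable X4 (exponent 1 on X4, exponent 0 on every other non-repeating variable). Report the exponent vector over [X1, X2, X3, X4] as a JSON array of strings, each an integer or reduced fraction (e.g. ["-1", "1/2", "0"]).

Write exponents as rows M,I,L,Θ / cols X1,X2,X3,X4:
  M: [ 0  2 -2 -2]
  I: [ 0  1 -1 -1]
  L: [-1 -1  1  0]
  Θ: [ 1  0  0  1]
RREF → pivots at {X1,X2} ⇒ r = 2
Repeat: X1,X2; free: X3,X4
RREF:
  r0: [   1    0    0    1]
  r1: [   0    1   -1   -1]
  r2: [   0    0    0    0]
  r3: [   0    0    0    0]
Fix exponent of X4 at 1, X3 at 0; solve each RREF row for its pivot's exponent:
  r0: exp(X1) + (1)·1 = 0 ⇒ exp(X1) = -1
  r1: exp(X2) + (-1)·1 = 0 ⇒ exp(X2) = 1
Π_2 = X1^-1 · X2 · X4

["-1", "1", "0", "1"]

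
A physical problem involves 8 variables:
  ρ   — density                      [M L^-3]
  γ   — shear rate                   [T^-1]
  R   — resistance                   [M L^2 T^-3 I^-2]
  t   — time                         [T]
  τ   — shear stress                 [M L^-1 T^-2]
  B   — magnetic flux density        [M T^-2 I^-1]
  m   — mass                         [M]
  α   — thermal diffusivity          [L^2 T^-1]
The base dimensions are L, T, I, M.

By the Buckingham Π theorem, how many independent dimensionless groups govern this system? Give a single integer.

Dimensional matrix (L×T×I×M by ρ×γ×R×t×τ×B×m×α):
  L: [-3  0  2  0 -1  0  0  2]
  T: [ 0 -1 -3  1 -2 -2  0 -1]
  I: [ 0  0 -2  0  0 -1  0  0]
  M: [ 1  0  1  0  1  1  1  0]
Row reduction gives pivot columns ρ,γ,R,τ; rank = 4
Π count = n − r = 8 − 4 = 4

4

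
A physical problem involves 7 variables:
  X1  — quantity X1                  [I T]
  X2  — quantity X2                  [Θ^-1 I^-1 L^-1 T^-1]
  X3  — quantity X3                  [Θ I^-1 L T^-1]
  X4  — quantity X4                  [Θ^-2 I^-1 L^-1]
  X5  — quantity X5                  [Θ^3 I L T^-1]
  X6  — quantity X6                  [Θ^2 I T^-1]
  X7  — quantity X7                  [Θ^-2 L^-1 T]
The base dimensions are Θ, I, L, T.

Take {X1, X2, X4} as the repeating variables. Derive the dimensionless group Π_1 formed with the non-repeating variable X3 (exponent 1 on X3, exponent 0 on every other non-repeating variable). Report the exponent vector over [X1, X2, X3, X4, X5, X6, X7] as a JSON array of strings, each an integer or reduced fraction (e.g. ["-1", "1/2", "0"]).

Dimensional matrix (Θ×I×L×T by X1×X2×X3×X4×X5×X6×X7):
  Θ: [ 0 -1  1 -2  3  2 -2]
  I: [ 1 -1 -1 -1  1  1  0]
  L: [ 0 -1  1 -1  1  0 -1]
  T: [ 1 -1 -1  0 -1 -1  1]
RREF → pivots at {X1,X2,X4} ⇒ r = 3
Pivot set = {X1,X2,X4}, free = {X3,X5,X6,X7}
RREF:
  r0: [   1    0   -2    0    0    1    1]
  r1: [   0    1   -1    0    1    2    0]
  r2: [   0    0    0    1   -2   -2    1]
  r3: [   0    0    0    0    0    0    0]
Fix exponent of X3 at 1, X5 at 0, X6 at 0, X7 at 0; solve each RREF row for its pivot's exponent:
  r0: exp(X1) + (-2)·1 = 0 ⇒ exp(X1) = 2
  r1: exp(X2) + (-1)·1 = 0 ⇒ exp(X2) = 1
  r2: exp(X4) + (0)·1 = 0 ⇒ exp(X4) = 0
Π_1 = X1^2 · X2 · X3

["2", "1", "1", "0", "0", "0", "0"]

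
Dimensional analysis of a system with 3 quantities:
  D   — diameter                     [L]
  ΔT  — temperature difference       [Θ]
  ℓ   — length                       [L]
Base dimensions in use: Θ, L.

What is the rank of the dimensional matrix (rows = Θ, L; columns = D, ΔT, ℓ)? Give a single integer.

Dimensional matrix (Θ×L by D×ΔT×ℓ):
  Θ: [ 0  1  0]
  L: [ 1  0  1]
Echelon form has 2 nonzero rows (pivots: D,ΔT)

2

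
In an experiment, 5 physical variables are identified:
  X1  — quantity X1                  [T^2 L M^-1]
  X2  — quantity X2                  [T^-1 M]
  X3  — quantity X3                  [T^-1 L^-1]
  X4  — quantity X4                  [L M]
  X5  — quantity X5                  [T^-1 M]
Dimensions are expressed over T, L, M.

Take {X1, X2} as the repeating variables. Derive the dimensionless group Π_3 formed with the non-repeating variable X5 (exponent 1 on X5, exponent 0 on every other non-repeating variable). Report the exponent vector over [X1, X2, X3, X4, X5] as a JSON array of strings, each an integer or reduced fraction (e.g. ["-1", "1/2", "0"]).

["0", "-1", "0", "0", "1"]

Exponent matrix [T,L,M] × [X1,X2,X3,X4,X5]:
  T: [ 2 -1 -1  0 -1]
  L: [ 1  0 -1  1  0]
  M: [-1  1  0  1  1]
Row reduction gives pivot columns X1,X2; rank = 2
Repeat: X1,X2; free: X3,X4,X5
RREF:
  r0: [   1    0   -1    1    0]
  r1: [   0    1   -1    2    1]
  r2: [   0    0    0    0    0]
Fix exponent of X5 at 1, X3 at 0, X4 at 0; solve each RREF row for its pivot's exponent:
  r0: exp(X1) + (0)·1 = 0 ⇒ exp(X1) = 0
  r1: exp(X2) + (1)·1 = 0 ⇒ exp(X2) = -1
Π_3 = X2^-1 · X5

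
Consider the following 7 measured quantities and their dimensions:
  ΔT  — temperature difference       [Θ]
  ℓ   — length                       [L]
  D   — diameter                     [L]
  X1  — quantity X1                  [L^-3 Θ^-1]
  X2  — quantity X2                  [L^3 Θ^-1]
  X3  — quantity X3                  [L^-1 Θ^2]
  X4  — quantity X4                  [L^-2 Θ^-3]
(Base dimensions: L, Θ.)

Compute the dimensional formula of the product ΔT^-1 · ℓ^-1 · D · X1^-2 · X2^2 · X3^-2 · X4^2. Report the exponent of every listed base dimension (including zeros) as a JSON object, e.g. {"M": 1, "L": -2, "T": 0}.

{"L": 10, "Θ": -11}

Exponent matrix [L,Θ] × [ΔT,ℓ,D,X1,X2,X3,X4]:
  L: [ 0  1  1 -3  3 -1 -2]
  Θ: [ 1  0  0 -1 -1  2 -3]
  [L]: (-1)·0+(-1)·1+(1)·1+(-2)·-3+(2)·3+(-2)·-1+(2)·-2 = 10
  [Θ]: (-1)·1+(-1)·0+(1)·0+(-2)·-1+(2)·-1+(-2)·2+(2)·-3 = -11
⇒ L^10 Θ^-11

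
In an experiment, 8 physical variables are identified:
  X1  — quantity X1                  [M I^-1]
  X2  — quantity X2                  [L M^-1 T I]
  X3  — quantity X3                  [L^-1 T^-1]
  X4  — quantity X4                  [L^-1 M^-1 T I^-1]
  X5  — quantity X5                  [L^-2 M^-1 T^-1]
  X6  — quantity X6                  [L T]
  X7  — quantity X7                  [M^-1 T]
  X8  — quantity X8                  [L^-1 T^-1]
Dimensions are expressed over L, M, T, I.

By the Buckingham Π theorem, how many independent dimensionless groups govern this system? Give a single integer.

Write exponents as rows L,M,T,I / cols X1,X2,X3,X4,X5,X6,X7,X8:
  L: [ 0  1 -1 -1 -2  1  0 -1]
  M: [ 1 -1  0 -1 -1  0 -1  0]
  T: [ 0  1 -1  1 -1  1  1 -1]
  I: [-1  1  0 -1  0  0  0  0]
Row reduction gives pivot columns X1,X2,X4; rank = 3
Π count = n − r = 8 − 3 = 5

5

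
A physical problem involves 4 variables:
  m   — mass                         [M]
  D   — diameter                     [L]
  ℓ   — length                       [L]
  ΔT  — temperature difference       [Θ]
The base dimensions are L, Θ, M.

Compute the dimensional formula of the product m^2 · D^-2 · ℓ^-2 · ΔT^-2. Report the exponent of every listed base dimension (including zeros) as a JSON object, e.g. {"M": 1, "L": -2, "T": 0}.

Dimensional matrix (L×Θ×M by m×D×ℓ×ΔT):
  L: [ 0  1  1  0]
  Θ: [ 0  0  0  1]
  M: [ 1  0  0  0]
  [L]: (2)·0+(-2)·1+(-2)·1+(-2)·0 = -4
  [Θ]: (2)·0+(-2)·0+(-2)·0+(-2)·1 = -2
  [M]: (2)·1+(-2)·0+(-2)·0+(-2)·0 = 2
⇒ L^-4 Θ^-2 M^2

{"L": -4, "Θ": -2, "M": 2}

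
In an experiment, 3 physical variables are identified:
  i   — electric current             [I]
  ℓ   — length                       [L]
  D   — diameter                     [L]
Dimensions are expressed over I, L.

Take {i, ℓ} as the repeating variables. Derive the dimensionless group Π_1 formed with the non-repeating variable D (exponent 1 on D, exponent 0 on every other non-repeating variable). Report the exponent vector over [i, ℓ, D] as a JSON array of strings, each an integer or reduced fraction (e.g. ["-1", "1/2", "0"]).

["0", "-1", "1"]

Exponent matrix [I,L] × [i,ℓ,D]:
  I: [ 1  0  0]
  L: [ 0  1  1]
Row reduction gives pivot columns i,ℓ; rank = 2
Pivot set = {i,ℓ}, free = {D}
RREF:
  r0: [   1    0    0]
  r1: [   0    1    1]
Fix exponent of D at 1; solve each RREF row for its pivot's exponent:
  r0: exp(i) + (0)·1 = 0 ⇒ exp(i) = 0
  r1: exp(ℓ) + (1)·1 = 0 ⇒ exp(ℓ) = -1
Π_1 = ℓ^-1 · D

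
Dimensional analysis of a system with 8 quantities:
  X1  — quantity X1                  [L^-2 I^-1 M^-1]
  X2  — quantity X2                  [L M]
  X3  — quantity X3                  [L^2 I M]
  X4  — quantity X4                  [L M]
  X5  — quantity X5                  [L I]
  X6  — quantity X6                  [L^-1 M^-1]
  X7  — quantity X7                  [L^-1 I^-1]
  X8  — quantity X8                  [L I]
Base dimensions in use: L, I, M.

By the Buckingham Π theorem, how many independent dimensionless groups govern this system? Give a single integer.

6

Dimensional matrix (L×I×M by X1×X2×X3×X4×X5×X6×X7×X8):
  L: [-2  1  2  1  1 -1 -1  1]
  I: [-1  0  1  0  1  0 -1  1]
  M: [-1  1  1  1  0 -1  0  0]
RREF → pivots at {X1,X2} ⇒ r = 2
n=8, r=2 ⇒ 6 dimensionless groups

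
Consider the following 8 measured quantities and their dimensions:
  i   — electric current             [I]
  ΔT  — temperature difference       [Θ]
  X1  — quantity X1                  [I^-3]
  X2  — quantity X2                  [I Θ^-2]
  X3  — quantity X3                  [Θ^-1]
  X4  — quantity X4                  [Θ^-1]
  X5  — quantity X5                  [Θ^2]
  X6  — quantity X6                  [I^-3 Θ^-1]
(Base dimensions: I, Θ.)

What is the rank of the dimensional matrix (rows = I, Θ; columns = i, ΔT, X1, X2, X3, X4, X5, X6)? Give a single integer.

2

Write exponents as rows I,Θ / cols i,ΔT,X1,X2,X3,X4,X5,X6:
  I: [ 1  0 -3  1  0  0  0 -3]
  Θ: [ 0  1  0 -2 -1 -1  2 -1]
RREF → pivots at {i,ΔT} ⇒ r = 2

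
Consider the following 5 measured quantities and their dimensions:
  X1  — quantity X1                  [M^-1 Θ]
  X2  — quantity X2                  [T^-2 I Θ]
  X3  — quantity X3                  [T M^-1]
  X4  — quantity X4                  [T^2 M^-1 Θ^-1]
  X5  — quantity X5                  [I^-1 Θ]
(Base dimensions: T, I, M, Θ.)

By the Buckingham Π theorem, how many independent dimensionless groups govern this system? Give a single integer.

2

Exponent matrix [T,I,M,Θ] × [X1,X2,X3,X4,X5]:
  T: [ 0 -2  1  2  0]
  I: [ 0  1  0  0 -1]
  M: [-1  0 -1 -1  0]
  Θ: [ 1  1  0 -1  1]
Echelon form has 3 nonzero rows (pivots: X1,X2,X3)
5 vars − rank 3 = 2 Π groups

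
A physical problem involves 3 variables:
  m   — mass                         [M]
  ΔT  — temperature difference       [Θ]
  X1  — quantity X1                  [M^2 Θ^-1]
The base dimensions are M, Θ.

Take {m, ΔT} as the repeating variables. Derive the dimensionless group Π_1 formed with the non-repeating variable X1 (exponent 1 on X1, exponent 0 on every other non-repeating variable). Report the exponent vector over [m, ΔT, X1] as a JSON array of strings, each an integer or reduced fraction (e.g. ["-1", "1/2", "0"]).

Dimensional matrix (M×Θ by m×ΔT×X1):
  M: [ 1  0  2]
  Θ: [ 0  1 -1]
Row reduction gives pivot columns m,ΔT; rank = 2
Repeat: m,ΔT; free: X1
RREF:
  r0: [   1    0    2]
  r1: [   0    1   -1]
Fix exponent of X1 at 1; solve each RREF row for its pivot's exponent:
  r0: exp(m) + (2)·1 = 0 ⇒ exp(m) = -2
  r1: exp(ΔT) + (-1)·1 = 0 ⇒ exp(ΔT) = 1
Π_1 = m^-2 · ΔT · X1

["-2", "1", "1"]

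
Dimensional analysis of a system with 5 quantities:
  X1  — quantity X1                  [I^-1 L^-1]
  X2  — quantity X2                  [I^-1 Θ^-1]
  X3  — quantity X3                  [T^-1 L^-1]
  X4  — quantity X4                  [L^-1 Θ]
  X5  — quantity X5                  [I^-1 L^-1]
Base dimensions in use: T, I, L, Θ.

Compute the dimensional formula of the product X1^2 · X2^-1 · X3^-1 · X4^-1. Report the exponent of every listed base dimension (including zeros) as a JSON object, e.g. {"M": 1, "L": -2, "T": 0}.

{"T": 1, "I": -1, "L": 0, "Θ": 0}

Dimensional matrix (T×I×L×Θ by X1×X2×X3×X4×X5):
  T: [ 0  0 -1  0  0]
  I: [-1 -1  0  0 -1]
  L: [-1  0 -1 -1 -1]
  Θ: [ 0 -1  0  1  0]
  [T]: (2)·0+(-1)·0+(-1)·-1+(-1)·0 = 1
  [I]: (2)·-1+(-1)·-1+(-1)·0+(-1)·0 = -1
  [L]: (2)·-1+(-1)·0+(-1)·-1+(-1)·-1 = 0
  [Θ]: (2)·0+(-1)·-1+(-1)·0+(-1)·1 = 0
⇒ T I^-1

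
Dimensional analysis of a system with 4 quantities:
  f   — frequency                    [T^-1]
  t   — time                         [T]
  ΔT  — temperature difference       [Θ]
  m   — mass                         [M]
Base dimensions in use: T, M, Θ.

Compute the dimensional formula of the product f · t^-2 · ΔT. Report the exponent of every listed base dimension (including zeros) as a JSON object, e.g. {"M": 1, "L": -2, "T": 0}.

Exponent matrix [T,M,Θ] × [f,t,ΔT,m]:
  T: [-1  1  0  0]
  M: [ 0  0  0  1]
  Θ: [ 0  0  1  0]
  [T]: (1)·-1+(-2)·1+(1)·0 = -3
  [M]: (1)·0+(-2)·0+(1)·0 = 0
  [Θ]: (1)·0+(-2)·0+(1)·1 = 1
⇒ T^-3 Θ

{"T": -3, "M": 0, "Θ": 1}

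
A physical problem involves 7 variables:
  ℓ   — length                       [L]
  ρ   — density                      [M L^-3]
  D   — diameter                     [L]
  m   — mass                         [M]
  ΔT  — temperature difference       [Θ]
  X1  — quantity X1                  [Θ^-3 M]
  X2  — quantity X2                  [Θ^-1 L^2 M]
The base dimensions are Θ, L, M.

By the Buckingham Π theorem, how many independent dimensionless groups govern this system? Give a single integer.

Exponent matrix [Θ,L,M] × [ℓ,ρ,D,m,ΔT,X1,X2]:
  Θ: [ 0  0  0  0  1 -3 -1]
  L: [ 1 -3  1  0  0  0  2]
  M: [ 0  1  0  1  0  1  1]
Echelon form has 3 nonzero rows (pivots: ℓ,ρ,ΔT)
Π count = n − r = 7 − 3 = 4

4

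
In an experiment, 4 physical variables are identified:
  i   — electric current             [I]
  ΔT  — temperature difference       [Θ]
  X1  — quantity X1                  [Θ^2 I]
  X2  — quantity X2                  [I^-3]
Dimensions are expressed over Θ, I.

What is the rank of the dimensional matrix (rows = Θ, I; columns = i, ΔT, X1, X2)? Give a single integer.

Dimensional matrix (Θ×I by i×ΔT×X1×X2):
  Θ: [ 0  1  2  0]
  I: [ 1  0  1 -3]
RREF → pivots at {i,ΔT} ⇒ r = 2

2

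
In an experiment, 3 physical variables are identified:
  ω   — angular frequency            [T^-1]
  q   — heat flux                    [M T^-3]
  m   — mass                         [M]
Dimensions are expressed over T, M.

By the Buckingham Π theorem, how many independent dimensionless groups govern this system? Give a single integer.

1

Dimensional matrix (T×M by ω×q×m):
  T: [-1 -3  0]
  M: [ 0  1  1]
RREF → pivots at {ω,q} ⇒ r = 2
n=3, r=2 ⇒ 1 dimensionless group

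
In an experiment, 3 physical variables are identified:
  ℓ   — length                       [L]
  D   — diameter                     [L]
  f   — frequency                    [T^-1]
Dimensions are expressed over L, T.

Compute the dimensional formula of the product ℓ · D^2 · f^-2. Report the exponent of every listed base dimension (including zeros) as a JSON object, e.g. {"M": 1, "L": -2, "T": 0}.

Exponent matrix [L,T] × [ℓ,D,f]:
  L: [ 1  1  0]
  T: [ 0  0 -1]
  [L]: (1)·1+(2)·1+(-2)·0 = 3
  [T]: (1)·0+(2)·0+(-2)·-1 = 2
⇒ L^3 T^2

{"L": 3, "T": 2}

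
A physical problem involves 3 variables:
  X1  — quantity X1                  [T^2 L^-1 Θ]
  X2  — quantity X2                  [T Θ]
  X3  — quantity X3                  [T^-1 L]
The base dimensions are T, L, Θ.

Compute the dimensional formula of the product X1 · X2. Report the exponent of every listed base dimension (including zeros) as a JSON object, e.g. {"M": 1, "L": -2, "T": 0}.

Write exponents as rows T,L,Θ / cols X1,X2,X3:
  T: [ 2  1 -1]
  L: [-1  0  1]
  Θ: [ 1  1  0]
  [T]: (1)·2+(1)·1 = 3
  [L]: (1)·-1+(1)·0 = -1
  [Θ]: (1)·1+(1)·1 = 2
⇒ T^3 L^-1 Θ^2

{"T": 3, "L": -1, "Θ": 2}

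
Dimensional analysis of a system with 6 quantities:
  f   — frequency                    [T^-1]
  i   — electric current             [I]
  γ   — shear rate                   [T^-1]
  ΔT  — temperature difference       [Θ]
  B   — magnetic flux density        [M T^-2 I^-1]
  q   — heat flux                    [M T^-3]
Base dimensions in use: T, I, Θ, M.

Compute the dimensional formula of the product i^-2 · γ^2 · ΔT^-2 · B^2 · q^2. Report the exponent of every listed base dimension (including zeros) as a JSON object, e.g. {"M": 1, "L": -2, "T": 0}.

Exponent matrix [T,I,Θ,M] × [f,i,γ,ΔT,B,q]:
  T: [-1  0 -1  0 -2 -3]
  I: [ 0  1  0  0 -1  0]
  Θ: [ 0  0  0  1  0  0]
  M: [ 0  0  0  0  1  1]
  [T]: (-2)·0+(2)·-1+(-2)·0+(2)·-2+(2)·-3 = -12
  [I]: (-2)·1+(2)·0+(-2)·0+(2)·-1+(2)·0 = -4
  [Θ]: (-2)·0+(2)·0+(-2)·1+(2)·0+(2)·0 = -2
  [M]: (-2)·0+(2)·0+(-2)·0+(2)·1+(2)·1 = 4
⇒ T^-12 I^-4 Θ^-2 M^4

{"T": -12, "I": -4, "Θ": -2, "M": 4}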